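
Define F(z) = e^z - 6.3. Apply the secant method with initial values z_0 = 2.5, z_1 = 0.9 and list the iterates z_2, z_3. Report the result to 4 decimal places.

1.5320, 2.0196

F(2.5) = 5.882494, F(0.9) = -3.840397
z_2 = 0.900000 − (-3.840397)·(0.900000 − 2.500000) / (-3.840397 − 5.882494) = 0.900000 − (6.144635)/(-9.722891) = 1.531976
F(1.531976) = -1.672688
z_3 = 1.531976 − (-1.672688)·(1.531976 − 0.900000) / (-1.672688 − (-3.840397)) = 1.531976 − (-1.057099)/(2.167709) = 2.019633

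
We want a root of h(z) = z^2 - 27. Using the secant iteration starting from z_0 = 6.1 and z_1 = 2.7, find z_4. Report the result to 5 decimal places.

5.19405

h(6.1) = 10.2100000, h(2.7) = -19.7100000
z_2 = 2.7000000 − (-19.7100000)·(2.7000000 − 6.1000000) / (-19.7100000 − 10.2100000) = 2.7000000 − (67.0140000)/(-29.9200000) = 4.9397727
h(4.9397727) = -2.5986454
z_3 = 4.9397727 − (-2.5986454)·(4.9397727 − 2.7000000) / (-2.5986454 − (-19.7100000)) = 4.9397727 − (-5.8203751)/(17.1113546) = 5.2799197
h(5.2799197) = 0.8775518
z_4 = 5.2799197 − 0.8775518·(5.2799197 − 4.9397727) / (0.8775518 − (-2.5986454)) = 5.2799197 − (0.2984966)/(3.4761972) = 5.1940510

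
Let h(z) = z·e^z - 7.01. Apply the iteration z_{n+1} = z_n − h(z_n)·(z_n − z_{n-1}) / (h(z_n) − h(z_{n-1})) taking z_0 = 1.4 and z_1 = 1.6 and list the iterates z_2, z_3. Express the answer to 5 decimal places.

h(1.4) = -1.3327200, h(1.6) = 0.9148519
z_2 = 1.6000000 − 0.9148519·(1.6000000 − 1.4000000) / (0.9148519 − (-1.3327200)) = 1.6000000 − (0.1829704)/(2.2475719) = 1.5185920
h(1.5185920) = -0.0764250
z_3 = 1.5185920 − (-0.0764250)·(1.5185920 − 1.6000000) / (-0.0764250 − 0.9148519) = 1.5185920 − (0.0062216)/(-0.9912768) = 1.5248683

1.51859, 1.52487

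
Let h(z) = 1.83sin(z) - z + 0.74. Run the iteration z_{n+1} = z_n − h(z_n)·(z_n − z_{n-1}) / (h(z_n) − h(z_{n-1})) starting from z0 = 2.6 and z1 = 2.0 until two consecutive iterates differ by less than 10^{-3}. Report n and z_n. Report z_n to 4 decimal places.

h(2.6) = -0.916632, h(2.0) = 0.404014
z2 = 2.000000 − 0.404014·(-0.600000)/(1.320647) = 2.183553;  |Δ| = 0.183553
h(2.183553) = 0.053507
z3 = 2.183553 − 0.053507·(0.183553)/(-0.350507) = 2.211574;  |Δ| = 0.028021
h(2.211574) = -0.004588
z4 = 2.211574 − (-0.004588)·(0.028021)/(-0.058096) = 2.209361;  |Δ| = 0.002213
h(2.209361) = 0.000042
z5 = 2.209361 − 0.000042·(-0.002213)/(0.004630) = 2.209381;  |Δ| = 0.000020
|z5 − z4| = 0.000020 < 10^{-3}

n = 5, z_n = 2.2094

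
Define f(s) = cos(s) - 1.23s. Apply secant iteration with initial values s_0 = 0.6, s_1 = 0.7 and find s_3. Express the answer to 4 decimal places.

0.6481

f(0.6) = 0.087336, f(0.7) = -0.096158
s_2 = 0.700000 − (-0.096158)·(0.700000 − 0.600000) / (-0.096158 − 0.087336) = 0.700000 − (-0.009616)/(-0.183493) = 0.647596
f(0.647596) = 0.000993
s_3 = 0.647596 − 0.000993·(0.647596 − 0.700000) / (0.000993 − (-0.096158)) = 0.647596 − (-0.000052)/(0.097151) = 0.648132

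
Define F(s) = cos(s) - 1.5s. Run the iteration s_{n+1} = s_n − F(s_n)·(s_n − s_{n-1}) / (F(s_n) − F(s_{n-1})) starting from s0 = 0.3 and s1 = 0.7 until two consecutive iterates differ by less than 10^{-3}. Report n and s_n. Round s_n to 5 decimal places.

n = 4, s_n = 0.56357

F(0.3) = 0.5053365, F(0.7) = -0.2851578
s2 = 0.7000000 − (-0.2851578)·(0.4000000)/(-0.7904943) = 0.5557066;  |Δ| = 0.1442934
F(0.5557066) = 0.0159680
s3 = 0.5557066 − 0.0159680·(-0.1442934)/(0.3011258) = 0.5633581;  |Δ| = 0.0076516
F(0.5633581) = 0.0004293
s4 = 0.5633581 − 0.0004293·(0.0076516)/(-0.0155387) = 0.5635696;  |Δ| = 0.0002114
|s4 − s3| = 0.0002114 < 10^{-3}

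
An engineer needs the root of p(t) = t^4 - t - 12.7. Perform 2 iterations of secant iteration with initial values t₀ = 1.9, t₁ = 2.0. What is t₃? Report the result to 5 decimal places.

p(1.9) = -1.5679000, p(2.0) = 1.3000000
t₂ = 2.0000000 − 1.3000000·(2.0000000 − 1.9000000) / (1.3000000 − (-1.5679000)) = 2.0000000 − (0.1300000)/(2.8679000) = 1.9546707
p(1.9546707) = -0.0566363
t₃ = 1.9546707 − (-0.0566363)·(1.9546707 − 2.0000000) / (-0.0566363 − 1.3000000) = 1.9546707 − (0.0025673)/(-1.3566363) = 1.9565631

1.95656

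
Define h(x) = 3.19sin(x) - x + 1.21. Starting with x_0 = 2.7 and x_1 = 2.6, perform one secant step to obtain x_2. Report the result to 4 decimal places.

h(2.7) = -0.126658, h(2.6) = 0.254449
x_2 = 2.600000 − 0.254449·(2.600000 − 2.700000) / (0.254449 − (-0.126658)) = 2.600000 − (-0.025445)/(0.381108) = 2.666766

2.6668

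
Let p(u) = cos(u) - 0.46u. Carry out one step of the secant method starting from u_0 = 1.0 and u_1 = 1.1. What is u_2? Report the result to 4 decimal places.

p(1.0) = 0.080302, p(1.1) = -0.052404
u_2 = 1.100000 − (-0.052404)·(1.100000 − 1.000000) / (-0.052404 − 0.080302) = 1.100000 − (-0.005240)/(-0.132706) = 1.060511

1.0605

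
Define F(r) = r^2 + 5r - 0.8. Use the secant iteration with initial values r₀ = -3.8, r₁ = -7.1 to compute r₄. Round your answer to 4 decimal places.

-5.1672

F(-3.8) = -5.360000, F(-7.1) = 14.110000
r₂ = -7.100000 − 14.110000·(-7.100000 − (-3.800000)) / (14.110000 − (-5.360000)) = -7.100000 − (-46.563000)/(19.470000) = -4.708475
F(-4.708475) = -2.172640
r₃ = -4.708475 − (-2.172640)·(-4.708475 − (-7.100000)) / (-2.172640 − 14.110000) = -4.708475 − (-5.195924)/(-16.282640) = -5.027583
F(-5.027583) = -0.661325
r₄ = -5.027583 − (-0.661325)·(-5.027583 − (-4.708475)) / (-0.661325 − (-2.172640)) = -5.027583 − (0.211034)/(1.511315) = -5.167219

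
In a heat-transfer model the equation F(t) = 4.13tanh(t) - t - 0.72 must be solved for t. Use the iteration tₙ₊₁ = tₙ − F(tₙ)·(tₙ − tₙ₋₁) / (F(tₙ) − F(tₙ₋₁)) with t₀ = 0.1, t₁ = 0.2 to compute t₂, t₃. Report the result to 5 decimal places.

0.23454, 0.23565

F(0.1) = -0.4083712, F(0.2) = -0.1048399
t₂ = 0.2000000 − (-0.1048399)·(0.2000000 − 0.1000000) / (-0.1048399 − (-0.4083712)) = 0.2000000 − (-0.0104840)/(0.3035313) = 0.2345401
F(0.2345401) = -0.0032688
t₃ = 0.2345401 − (-0.0032688)·(0.2345401 − 0.2000000) / (-0.0032688 − (-0.1048399)) = 0.2345401 − (-0.0001129)/(0.1015712) = 0.2356516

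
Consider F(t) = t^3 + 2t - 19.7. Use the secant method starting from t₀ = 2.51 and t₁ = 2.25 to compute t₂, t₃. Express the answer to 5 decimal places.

2.45039, 2.45502

F(2.51) = 1.1332510, F(2.25) = -3.8093750
t₂ = 2.2500000 − (-3.8093750)·(2.2500000 − 2.5100000) / (-3.8093750 − 1.1332510) = 2.2500000 − (0.9904375)/(-4.9426260) = 2.4503869
F(2.4503869) = -0.0861330
t₃ = 2.4503869 − (-0.0861330)·(2.4503869 − 2.2500000) / (-0.0861330 − (-3.8093750)) = 2.4503869 − (-0.0172599)/(3.7232420) = 2.4550226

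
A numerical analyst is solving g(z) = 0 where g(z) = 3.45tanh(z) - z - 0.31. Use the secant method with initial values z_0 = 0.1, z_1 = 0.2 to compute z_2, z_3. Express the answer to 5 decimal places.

0.12790, 0.12749

g(0.1) = -0.0661454, g(0.2) = 0.1709449
z_2 = 0.2000000 − 0.1709449·(0.2000000 − 0.1000000) / (0.1709449 − (-0.0661454)) = 0.2000000 − (0.0170945)/(0.2370903) = 0.1278988
g(0.1278988) = 0.0009618
z_3 = 0.1278988 − 0.0009618·(0.1278988 − 0.2000000) / (0.0009618 − 0.1709449) = 0.1278988 − (-0.0000693)/(-0.1699831) = 0.1274909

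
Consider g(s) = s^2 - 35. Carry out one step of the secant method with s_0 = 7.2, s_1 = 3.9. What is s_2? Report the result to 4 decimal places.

g(7.2) = 16.840000, g(3.9) = -19.790000
s_2 = 3.900000 − (-19.790000)·(3.900000 − 7.200000) / (-19.790000 − 16.840000) = 3.900000 − (65.307000)/(-36.630000) = 5.682883

5.6829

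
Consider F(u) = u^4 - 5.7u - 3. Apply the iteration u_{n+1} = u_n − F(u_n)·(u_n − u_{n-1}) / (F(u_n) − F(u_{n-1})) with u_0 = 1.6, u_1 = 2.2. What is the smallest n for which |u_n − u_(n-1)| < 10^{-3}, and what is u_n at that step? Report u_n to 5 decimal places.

n = 6, u_n = 1.93544

F(1.6) = -5.5664000, F(2.2) = 7.8856000
u_2 = 2.2000000 − 7.8856000·(0.6000000)/(13.4520000) = 1.8482783;  |Δ| = 0.3517217
F(1.8482783) = -1.8652234
u_3 = 1.8482783 − (-1.8652234)·(-0.3517217)/(-9.7508234) = 1.9155587;  |Δ| = 0.0672804
F(1.9155587) = -0.4544431
u_4 = 1.9155587 − (-0.4544431)·(0.0672804)/(1.4107803) = 1.9372312;  |Δ| = 0.0216725
F(1.9372312) = 0.0417766
u_5 = 1.9372312 − 0.0417766·(0.0216725)/(0.4962197) = 1.9354066;  |Δ| = 0.0018246
F(1.9354066) = -0.0008089
u_6 = 1.9354066 − (-0.0008089)·(-0.0018246)/(-0.0425855) = 1.9354413;  |Δ| = 0.0000347
|u_6 − u_5| = 0.0000347 < 10^{-3}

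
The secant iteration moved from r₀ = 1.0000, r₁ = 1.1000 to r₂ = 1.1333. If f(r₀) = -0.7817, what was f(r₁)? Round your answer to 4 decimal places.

The secant line through (1.0000, -0.7817) and (1.1000, f(r₁)) crosses zero at r₂ = 1.1333.
So (1.0000, -0.7817), (1.1000, f(r₁)), (1.1333, 0) are collinear:
f(r₁) = -0.7817 · (1.1000 − 1.1333) / (1.0000 − 1.1333) = -0.7817 · (-0.033300)/(-0.133300) = -0.195278

-0.1953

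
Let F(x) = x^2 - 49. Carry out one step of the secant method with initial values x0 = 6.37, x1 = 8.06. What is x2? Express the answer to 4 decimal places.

6.9537

F(6.37) = -8.423100, F(8.06) = 15.963600
x2 = 8.060000 − 15.963600·(8.060000 − 6.370000) / (15.963600 − (-8.423100)) = 8.060000 − (26.978484)/(24.386700) = 6.953721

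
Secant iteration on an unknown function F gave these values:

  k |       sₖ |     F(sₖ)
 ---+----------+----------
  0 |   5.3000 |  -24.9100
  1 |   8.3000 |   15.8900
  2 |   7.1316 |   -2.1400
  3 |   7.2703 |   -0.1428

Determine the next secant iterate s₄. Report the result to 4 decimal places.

7.2802

s₄ = 7.2703 − (-0.1428)·(7.2703 − 7.1316) / (-0.1428 − (-2.1400))
   = 7.2703 − (-0.019806)/(1.997200) = 7.280217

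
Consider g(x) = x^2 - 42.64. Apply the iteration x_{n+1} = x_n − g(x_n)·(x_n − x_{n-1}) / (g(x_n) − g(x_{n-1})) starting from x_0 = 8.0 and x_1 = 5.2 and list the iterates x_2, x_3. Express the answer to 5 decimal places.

g(8.0) = 21.3600000, g(5.2) = -15.6000000
x_2 = 5.2000000 − (-15.6000000)·(5.2000000 − 8.0000000) / (-15.6000000 − 21.3600000) = 5.2000000 − (43.6800000)/(-36.9600000) = 6.3818182
g(6.3818182) = -1.9123967
x_3 = 6.3818182 − (-1.9123967)·(6.3818182 − 5.2000000) / (-1.9123967 − (-15.6000000)) = 6.3818182 − (-2.2601052)/(13.6876033) = 6.5469388

6.38182, 6.54694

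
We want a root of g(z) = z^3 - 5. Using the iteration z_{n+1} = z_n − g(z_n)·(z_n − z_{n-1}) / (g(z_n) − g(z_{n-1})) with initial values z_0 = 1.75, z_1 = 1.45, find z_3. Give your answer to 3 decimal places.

g(1.75) = 0.35938, g(1.45) = -1.95138
z_2 = 1.45000 − (-1.95138)·(1.45000 − 1.75000) / (-1.95138 − 0.35938) = 1.45000 − (0.58541)/(-2.31075) = 1.70334
g(1.70334) = -0.05796
z_3 = 1.70334 − (-0.05796)·(1.70334 − 1.45000) / (-0.05796 − (-1.95138)) = 1.70334 − (-0.01468)/(1.89342) = 1.71110

1.711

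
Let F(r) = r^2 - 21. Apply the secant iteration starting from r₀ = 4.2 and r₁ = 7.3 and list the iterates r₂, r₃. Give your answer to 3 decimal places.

F(4.2) = -3.36000, F(7.3) = 32.29000
r₂ = 7.30000 − 32.29000·(7.30000 − 4.20000) / (32.29000 − (-3.36000)) = 7.30000 − (100.09900)/(35.65000) = 4.49217
F(4.49217) = -0.82037
r₃ = 4.49217 − (-0.82037)·(4.49217 − 7.30000) / (-0.82037 − 32.29000) = 4.49217 − (2.30347)/(-33.11037) = 4.56174

4.492, 4.562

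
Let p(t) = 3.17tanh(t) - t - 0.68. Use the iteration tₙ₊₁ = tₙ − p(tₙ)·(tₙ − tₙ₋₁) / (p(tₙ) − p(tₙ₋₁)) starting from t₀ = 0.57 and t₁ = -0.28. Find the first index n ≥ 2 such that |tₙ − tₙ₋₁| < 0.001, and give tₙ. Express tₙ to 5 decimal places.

n = 5, tₙ = 0.33016

p(0.57) = 0.3836889, p(-0.28) = -1.2651091
t₂ = -0.2800000 − (-1.2651091)·(-0.8500000)/(-1.6487980) = 0.3721980;  |Δ| = 0.6521980
p(0.3721980) = 0.0760455
t₃ = 0.3721980 − 0.0760455·(0.6521980)/(1.3411546) = 0.3352174;  |Δ| = 0.0369806
p(0.3352174) = 0.0093298
t₄ = 0.3352174 − 0.0093298·(-0.0369806)/(-0.0667157) = 0.3300459;  |Δ| = 0.0051715
p(0.3300459) = -0.0002044
t₅ = 0.3300459 − (-0.0002044)·(-0.0051715)/(-0.0095342) = 0.3301567;  |Δ| = 0.0001109
|t₅ − t₄| = 0.0001109 < 0.001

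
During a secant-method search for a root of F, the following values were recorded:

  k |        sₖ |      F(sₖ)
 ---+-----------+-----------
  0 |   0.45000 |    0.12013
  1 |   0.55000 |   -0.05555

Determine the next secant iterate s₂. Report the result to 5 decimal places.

s₂ = 0.55000 − (-0.05555)·(0.55000 − 0.45000) / (-0.05555 − 0.12013)
   = 0.55000 − (-0.0055550)/(-0.1756800) = 0.5183800

0.51838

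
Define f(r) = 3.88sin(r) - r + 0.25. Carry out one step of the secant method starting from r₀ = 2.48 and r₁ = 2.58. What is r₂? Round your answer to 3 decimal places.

f(2.48) = 0.15377, f(2.58) = -0.26376
r₂ = 2.58000 − (-0.26376)·(2.58000 − 2.48000) / (-0.26376 − 0.15377) = 2.58000 − (-0.02638)/(-0.41754) = 2.51683

2.517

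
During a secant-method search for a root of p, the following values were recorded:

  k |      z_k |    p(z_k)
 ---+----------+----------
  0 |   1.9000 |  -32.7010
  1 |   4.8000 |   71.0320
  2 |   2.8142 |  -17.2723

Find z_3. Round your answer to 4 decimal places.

z_3 = 2.8142 − (-17.2723)·(2.8142 − 4.8000) / (-17.2723 − 71.0320)
   = 2.8142 − (34.299333)/(-88.304300) = 3.202622

3.2026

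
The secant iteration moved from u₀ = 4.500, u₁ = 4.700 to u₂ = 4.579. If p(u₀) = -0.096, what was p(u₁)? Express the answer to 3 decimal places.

0.147

The secant line through (4.500, -0.096) and (4.700, p(u₁)) crosses zero at u₂ = 4.579.
So (4.500, -0.096), (4.700, p(u₁)), (4.579, 0) are collinear:
p(u₁) = -0.096 · (4.700 − 4.579) / (4.500 − 4.579) = -0.096 · (0.12100)/(-0.07900) = 0.14704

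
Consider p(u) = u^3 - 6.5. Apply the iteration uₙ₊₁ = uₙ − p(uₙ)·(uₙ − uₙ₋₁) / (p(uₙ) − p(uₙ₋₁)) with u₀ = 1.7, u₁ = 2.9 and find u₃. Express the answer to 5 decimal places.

p(1.7) = -1.5870000, p(2.9) = 17.8890000
u₂ = 2.9000000 − 17.8890000·(2.9000000 − 1.7000000) / (17.8890000 − (-1.5870000)) = 2.9000000 − (21.4668000)/(19.4760000) = 1.7977819
p(1.7977819) = -0.6895335
u₃ = 1.7977819 − (-0.6895335)·(1.7977819 − 2.9000000) / (-0.6895335 − 17.8890000) = 1.7977819 − (0.7600163)/(-18.5785335) = 1.8386902

1.83869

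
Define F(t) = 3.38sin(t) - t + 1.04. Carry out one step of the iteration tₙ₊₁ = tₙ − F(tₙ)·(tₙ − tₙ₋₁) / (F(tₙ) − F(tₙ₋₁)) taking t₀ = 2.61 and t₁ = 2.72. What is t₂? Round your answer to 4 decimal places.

F(2.61) = 0.143345, F(2.72) = -0.296856
t₂ = 2.720000 − (-0.296856)·(2.720000 − 2.610000) / (-0.296856 − 0.143345) = 2.720000 − (-0.032654)/(-0.440201) = 2.645820

2.6458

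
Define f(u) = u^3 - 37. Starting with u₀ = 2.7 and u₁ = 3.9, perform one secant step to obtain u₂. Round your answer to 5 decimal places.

3.22428

f(2.7) = -17.3170000, f(3.9) = 22.3190000
u₂ = 3.9000000 − 22.3190000·(3.9000000 − 2.7000000) / (22.3190000 − (-17.3170000)) = 3.9000000 − (26.7828000)/(39.6360000) = 3.2242810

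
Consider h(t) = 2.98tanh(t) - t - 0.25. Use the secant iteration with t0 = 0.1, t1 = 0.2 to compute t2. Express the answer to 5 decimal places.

h(0.1) = -0.0529894, h(0.2) = 0.1381785
t2 = 0.2000000 − 0.1381785·(0.2000000 − 0.1000000) / (0.1381785 − (-0.0529894)) = 0.2000000 − (0.0138178)/(0.1911678) = 0.1277188

0.12772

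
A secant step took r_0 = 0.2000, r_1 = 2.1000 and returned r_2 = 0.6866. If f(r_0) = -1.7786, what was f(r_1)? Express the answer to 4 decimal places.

5.1662

The secant line through (0.2000, -1.7786) and (2.1000, f(r_1)) crosses zero at r_2 = 0.6866.
So (0.2000, -1.7786), (2.1000, f(r_1)), (0.6866, 0) are collinear:
f(r_1) = -1.7786 · (2.1000 − 0.6866) / (0.2000 − 0.6866) = -1.7786 · (1.413400)/(-0.486600) = 5.166201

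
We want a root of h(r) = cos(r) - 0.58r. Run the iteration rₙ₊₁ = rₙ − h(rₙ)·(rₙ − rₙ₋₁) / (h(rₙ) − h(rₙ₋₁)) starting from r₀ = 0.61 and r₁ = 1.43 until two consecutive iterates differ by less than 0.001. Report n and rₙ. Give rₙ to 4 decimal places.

n = 5, rₙ = 0.9719

h(0.61) = 0.465848, h(1.43) = -0.689068
r₂ = 1.430000 − (-0.689068)·(0.820000)/(-1.154916) = 0.940756;  |Δ| = 0.489244
h(0.940756) = 0.043539
r₃ = 0.940756 − 0.043539·(-0.489244)/(0.732607) = 0.969832;  |Δ| = 0.029076
h(0.969832) = 0.002936
r₄ = 0.969832 − 0.002936·(0.029076)/(-0.040603) = 0.971934;  |Δ| = 0.002102
h(0.971934) = -0.000019
r₅ = 0.971934 − (-0.000019)·(0.002102)/(-0.002955) = 0.971921;  |Δ| = 0.000013
|r₅ − r₄| = 0.000013 < 0.001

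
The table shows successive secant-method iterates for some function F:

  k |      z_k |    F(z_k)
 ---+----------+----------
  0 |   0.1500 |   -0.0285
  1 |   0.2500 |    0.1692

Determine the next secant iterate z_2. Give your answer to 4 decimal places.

0.1644

z_2 = 0.2500 − 0.1692·(0.2500 − 0.1500) / (0.1692 − (-0.0285))
   = 0.2500 − (0.016920)/(0.197700) = 0.164416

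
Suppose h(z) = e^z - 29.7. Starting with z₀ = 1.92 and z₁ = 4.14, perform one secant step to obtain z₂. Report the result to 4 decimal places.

h(1.92) = -22.879042, h(4.14) = 33.102821
z₂ = 4.140000 − 33.102821·(4.140000 − 1.920000) / (33.102821 − (-22.879042)) = 4.140000 − (73.488264)/(55.981863) = 2.827284

2.8273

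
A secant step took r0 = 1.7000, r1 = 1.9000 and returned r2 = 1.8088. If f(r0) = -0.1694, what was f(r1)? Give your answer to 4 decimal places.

0.1420

The secant line through (1.7000, -0.1694) and (1.9000, f(r1)) crosses zero at r2 = 1.8088.
So (1.7000, -0.1694), (1.9000, f(r1)), (1.8088, 0) are collinear:
f(r1) = -0.1694 · (1.9000 − 1.8088) / (1.7000 − 1.8088) = -0.1694 · (0.091200)/(-0.108800) = 0.141997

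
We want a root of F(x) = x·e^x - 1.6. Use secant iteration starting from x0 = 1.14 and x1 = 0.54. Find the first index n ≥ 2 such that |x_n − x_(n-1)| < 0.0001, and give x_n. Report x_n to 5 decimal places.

n = 6, x_n = 0.75330

F(1.14) = 1.9645159, F(0.54) = -0.6733563
x2 = 0.5400000 − (-0.6733563)·(-0.6000000)/(-2.6378722) = 0.6931590;  |Δ| = 0.1531590
F(0.6931590) = -0.2136657
x3 = 0.6931590 − (-0.2136657)·(0.1531590)/(0.4596906) = 0.7643478;  |Δ| = 0.0711888
F(0.7643478) = 0.0415081
x4 = 0.7643478 − 0.0415081·(0.0711888)/(0.2551738) = 0.7527678;  |Δ| = 0.0115800
F(0.7527678) = -0.0019737
x5 = 0.7527678 − (-0.0019737)·(-0.0115800)/(-0.0434818) = 0.7532934;  |Δ| = 0.0005256
F(0.7532934) = -0.0000171
x6 = 0.7532934 − (-0.0000171)·(0.0005256)/(0.0019567) = 0.7532980;  |Δ| = 0.0000046
|x6 − x5| = 0.0000046 < 0.0001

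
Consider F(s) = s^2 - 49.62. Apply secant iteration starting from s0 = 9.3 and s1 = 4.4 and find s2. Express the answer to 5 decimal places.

F(9.3) = 36.8700000, F(4.4) = -30.2600000
s2 = 4.4000000 − (-30.2600000)·(4.4000000 − 9.3000000) / (-30.2600000 − 36.8700000) = 4.4000000 − (148.2740000)/(-67.1300000) = 6.6087591

6.60876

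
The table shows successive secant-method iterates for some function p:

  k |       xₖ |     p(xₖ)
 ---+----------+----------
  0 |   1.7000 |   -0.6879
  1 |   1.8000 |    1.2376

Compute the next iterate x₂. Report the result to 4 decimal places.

x₂ = 1.8000 − 1.2376·(1.8000 − 1.7000) / (1.2376 − (-0.6879))
   = 1.8000 − (0.123760)/(1.925500) = 1.735726

1.7357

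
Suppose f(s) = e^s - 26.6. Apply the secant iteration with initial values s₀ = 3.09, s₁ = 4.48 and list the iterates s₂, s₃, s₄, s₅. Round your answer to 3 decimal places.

f(3.09) = -4.62292, f(4.48) = 61.63467
s₂ = 4.48000 − 61.63467·(4.48000 − 3.09000) / (61.63467 − (-4.62292)) = 4.48000 − (85.67220)/(66.25759) = 3.18698
f(3.18698) = -2.38474
s₃ = 3.18698 − (-2.38474)·(3.18698 − 4.48000) / (-2.38474 − 61.63467) = 3.18698 − (3.08351)/(-64.01941) = 3.23515
f(3.23515) = -1.18986
s₄ = 3.23515 − (-1.18986)·(3.23515 − 3.18698) / (-1.18986 − (-2.38474)) = 3.23515 − (-0.05731)/(1.19488) = 3.28311
f(3.28311) = 0.05859
s₅ = 3.28311 − 0.05859·(3.28311 − 3.23515) / (0.05859 − (-1.18986)) = 3.28311 − (0.00281)/(1.24845) = 3.28086

3.187, 3.235, 3.283, 3.281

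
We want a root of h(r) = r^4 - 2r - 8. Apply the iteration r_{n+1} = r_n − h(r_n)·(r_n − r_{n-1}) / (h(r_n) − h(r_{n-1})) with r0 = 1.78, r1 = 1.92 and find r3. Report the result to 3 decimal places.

h(1.78) = -1.52124, h(1.92) = 1.74954
r2 = 1.92000 − 1.74954·(1.92000 − 1.78000) / (1.74954 − (-1.52124)) = 1.92000 − (0.24494)/(3.27079) = 1.84511
h(1.84511) = -0.09998
r3 = 1.84511 − (-0.09998)·(1.84511 − 1.92000) / (-0.09998 − 1.74954) = 1.84511 − (0.00749)/(-1.84952) = 1.84916

1.849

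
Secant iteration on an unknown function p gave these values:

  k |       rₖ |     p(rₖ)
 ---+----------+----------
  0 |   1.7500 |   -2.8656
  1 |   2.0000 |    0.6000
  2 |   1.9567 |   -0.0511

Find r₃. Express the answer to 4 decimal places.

r₃ = 1.9567 − (-0.0511)·(1.9567 − 2.0000) / (-0.0511 − 0.6000)
   = 1.9567 − (0.002213)/(-0.651100) = 1.960098

1.9601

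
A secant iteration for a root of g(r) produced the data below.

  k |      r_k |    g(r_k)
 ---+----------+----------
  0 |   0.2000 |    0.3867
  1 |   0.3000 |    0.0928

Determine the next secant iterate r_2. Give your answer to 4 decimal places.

0.3316

r_2 = 0.3000 − 0.0928·(0.3000 − 0.2000) / (0.0928 − 0.3867)
   = 0.3000 − (0.009280)/(-0.293900) = 0.331575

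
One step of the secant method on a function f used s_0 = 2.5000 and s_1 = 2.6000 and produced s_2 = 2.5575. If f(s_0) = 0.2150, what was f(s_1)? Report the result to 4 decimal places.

-0.1589

The secant line through (2.5000, 0.2150) and (2.6000, f(s_1)) crosses zero at s_2 = 2.5575.
So (2.5000, 0.2150), (2.6000, f(s_1)), (2.5575, 0) are collinear:
f(s_1) = 0.2150 · (2.6000 − 2.5575) / (2.5000 − 2.5575) = 0.2150 · (0.042500)/(-0.057500) = -0.158913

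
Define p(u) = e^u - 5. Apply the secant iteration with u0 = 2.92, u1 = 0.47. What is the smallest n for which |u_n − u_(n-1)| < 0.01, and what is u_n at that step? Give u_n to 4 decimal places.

p(2.92) = 13.541287, p(0.47) = -3.400006
u2 = 0.470000 − (-3.400006)·(-2.450000)/(-16.941293) = 0.961699;  |Δ| = 0.491699
p(0.961699) = -2.383863
u3 = 0.961699 − (-2.383863)·(0.491699)/(1.016143) = 2.115220;  |Δ| = 1.153521
p(2.115220) = 3.291412
u4 = 2.115220 − 3.291412·(1.153521)/(5.675275) = 1.446228;  |Δ| = 0.668992
p(1.446228) = -0.752935
u5 = 1.446228 − (-0.752935)·(-0.668992)/(-4.044347) = 1.570774;  |Δ| = 0.124546
p(1.570774) = -0.189629
u6 = 1.570774 − (-0.189629)·(0.124546)/(0.563306) = 1.612701;  |Δ| = 0.041927
p(1.612701) = 0.016341
u7 = 1.612701 − 0.016341·(0.041927)/(0.205970) = 1.609374;  |Δ| = 0.003326
|u7 − u6| = 0.003326 < 0.01

n = 7, u_n = 1.6094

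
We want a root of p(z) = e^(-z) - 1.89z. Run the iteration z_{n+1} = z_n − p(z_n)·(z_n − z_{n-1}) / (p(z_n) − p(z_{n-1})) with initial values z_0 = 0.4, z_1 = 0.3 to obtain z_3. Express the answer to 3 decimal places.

0.367

p(0.4) = -0.08568, p(0.3) = 0.17382
z_2 = 0.30000 − 0.17382·(0.30000 − 0.40000) / (0.17382 − (-0.08568)) = 0.30000 − (-0.01738)/(0.25950) = 0.36698
p(0.36698) = -0.00078
z_3 = 0.36698 − (-0.00078)·(0.36698 − 0.30000) / (-0.00078 − 0.17382) = 0.36698 − (-0.00005)/(-0.17459) = 0.36669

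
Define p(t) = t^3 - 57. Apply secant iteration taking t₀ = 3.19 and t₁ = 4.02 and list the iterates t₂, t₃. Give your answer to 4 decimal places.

p(3.19) = -24.538241, p(4.02) = 7.964808
t₂ = 4.020000 − 7.964808·(4.020000 − 3.190000) / (7.964808 − (-24.538241)) = 4.020000 − (6.610791)/(32.503049) = 3.816610
p(3.816610) = -1.405299
t₃ = 3.816610 − (-1.405299)·(3.816610 − 4.020000) / (-1.405299 − 7.964808) = 3.816610 − (0.285824)/(-9.370107) = 3.847114

3.8166, 3.8471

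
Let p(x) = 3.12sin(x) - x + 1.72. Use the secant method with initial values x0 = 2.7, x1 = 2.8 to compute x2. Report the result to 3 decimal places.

p(2.7) = 0.35343, p(2.8) = -0.03484
x2 = 2.80000 − (-0.03484)·(2.80000 − 2.70000) / (-0.03484 − 0.35343) = 2.80000 − (-0.00348)/(-0.38826) = 2.79103

2.791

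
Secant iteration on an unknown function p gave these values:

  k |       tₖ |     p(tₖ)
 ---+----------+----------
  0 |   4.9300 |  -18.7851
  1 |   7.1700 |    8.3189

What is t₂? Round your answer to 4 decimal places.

t₂ = 7.1700 − 8.3189·(7.1700 − 4.9300) / (8.3189 − (-18.7851))
   = 7.1700 − (18.634336)/(27.104000) = 6.482488

6.4825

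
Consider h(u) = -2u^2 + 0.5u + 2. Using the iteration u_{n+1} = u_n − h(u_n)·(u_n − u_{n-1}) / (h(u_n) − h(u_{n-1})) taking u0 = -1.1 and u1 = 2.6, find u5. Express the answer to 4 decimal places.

h(-1.1) = -0.970000, h(2.6) = -10.220000
u2 = 2.600000 − (-10.220000)·(2.600000 − (-1.100000)) / (-10.220000 − (-0.970000)) = 2.600000 − (-37.814000)/(-9.250000) = -1.488000
h(-1.488000) = -3.172288
u3 = -1.488000 − (-3.172288)·(-1.488000 − 2.600000) / (-3.172288 − (-10.220000)) = -1.488000 − (12.968313)/(7.047712) = -3.328074
h(-3.328074) = -21.816193
u4 = -3.328074 − (-21.816193)·(-3.328074 − (-1.488000)) / (-21.816193 − (-3.172288)) = -3.328074 − (40.143416)/(-18.643905) = -1.174909
h(-1.174909) = -1.348275
u5 = -1.174909 − (-1.348275)·(-1.174909 − (-3.328074)) / (-1.348275 − (-21.816193)) = -1.174909 − (-2.903059)/(20.467918) = -1.033074

-1.0331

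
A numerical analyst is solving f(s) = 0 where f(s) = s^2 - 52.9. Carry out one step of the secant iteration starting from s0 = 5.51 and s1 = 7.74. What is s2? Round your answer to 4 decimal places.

f(5.51) = -22.539900, f(7.74) = 7.007600
s2 = 7.740000 − 7.007600·(7.740000 − 5.510000) / (7.007600 − (-22.539900)) = 7.740000 − (15.626948)/(29.547500) = 7.211125

7.2111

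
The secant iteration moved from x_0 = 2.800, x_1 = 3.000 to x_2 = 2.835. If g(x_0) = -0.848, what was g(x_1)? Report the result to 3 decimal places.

The secant line through (2.800, -0.848) and (3.000, g(x_1)) crosses zero at x_2 = 2.835.
So (2.800, -0.848), (3.000, g(x_1)), (2.835, 0) are collinear:
g(x_1) = -0.848 · (3.000 − 2.835) / (2.800 − 2.835) = -0.848 · (0.16500)/(-0.03500) = 3.99771

3.998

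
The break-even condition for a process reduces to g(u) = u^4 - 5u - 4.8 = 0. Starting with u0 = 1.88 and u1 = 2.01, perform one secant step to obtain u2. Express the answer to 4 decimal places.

g(1.88) = -1.708017, g(2.01) = 1.472408
u2 = 2.010000 − 1.472408·(2.010000 − 1.880000) / (1.472408 − (-1.708017)) = 2.010000 − (0.191413)/(3.180425) = 1.949815

1.9498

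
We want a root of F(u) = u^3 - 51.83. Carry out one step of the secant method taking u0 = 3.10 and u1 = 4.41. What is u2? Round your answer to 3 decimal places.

F(3.10) = -22.03900, F(4.41) = 33.93612
u2 = 4.41000 − 33.93612·(4.41000 − 3.10000) / (33.93612 − (-22.03900)) = 4.41000 − (44.45632)/(55.97512) = 3.61578

3.616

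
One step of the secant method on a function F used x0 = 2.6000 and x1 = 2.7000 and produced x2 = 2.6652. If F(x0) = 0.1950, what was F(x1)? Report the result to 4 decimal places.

The secant line through (2.6000, 0.1950) and (2.7000, F(x1)) crosses zero at x2 = 2.6652.
So (2.6000, 0.1950), (2.7000, F(x1)), (2.6652, 0) are collinear:
F(x1) = 0.1950 · (2.7000 − 2.6652) / (2.6000 − 2.6652) = 0.1950 · (0.034800)/(-0.065200) = -0.104080

-0.1041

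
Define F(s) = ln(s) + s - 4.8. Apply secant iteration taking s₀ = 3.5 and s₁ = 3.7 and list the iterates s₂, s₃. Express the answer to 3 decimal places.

3.537, 3.537

F(3.5) = -0.04724, F(3.7) = 0.20833
s₂ = 3.70000 − 0.20833·(3.70000 − 3.50000) / (0.20833 − (-0.04724)) = 3.70000 − (0.04167)/(0.25557) = 3.53697
F(3.53697) = 0.00024
s₃ = 3.53697 − 0.00024·(3.53697 − 3.70000) / (0.00024 − 0.20833) = 3.53697 − (-0.00004)/(-0.20810) = 3.53678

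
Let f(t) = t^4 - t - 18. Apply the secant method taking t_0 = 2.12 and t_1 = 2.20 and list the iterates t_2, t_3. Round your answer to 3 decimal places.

f(2.12) = 0.07963, f(2.20) = 3.22560
t_2 = 2.20000 − 3.22560·(2.20000 − 2.12000) / (3.22560 − 0.07963) = 2.20000 − (0.25805)/(3.14597) = 2.11798
f(2.11798) = 0.00459
t_3 = 2.11798 − 0.00459·(2.11798 − 2.20000) / (0.00459 − 3.22560) = 2.11798 − (-0.00038)/(-3.22101) = 2.11786

2.118, 2.118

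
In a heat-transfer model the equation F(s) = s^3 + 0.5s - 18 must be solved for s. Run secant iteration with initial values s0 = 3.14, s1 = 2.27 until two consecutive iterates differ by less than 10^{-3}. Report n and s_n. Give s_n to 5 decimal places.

F(3.14) = 14.5291440, F(2.27) = -5.1679170
s2 = 2.2700000 − (-5.1679170)·(-0.8700000)/(-19.6970610) = 2.4982619;  |Δ| = 0.2282619
F(2.4982619) = -1.1584365
s3 = 2.4982619 − (-1.1584365)·(0.2282619)/(4.0094805) = 2.5642123;  |Δ| = 0.0659504
F(2.5642123) = 0.1422751
s4 = 2.5642123 − 0.1422751·(0.0659504)/(1.3007116) = 2.5569984;  |Δ| = 0.0072138
F(2.5569984) = -0.0032285
s5 = 2.5569984 − (-0.0032285)·(-0.0072138)/(-0.1455036) = 2.5571585;  |Δ| = 0.0001601
|s5 − s4| = 0.0001601 < 10^{-3}

n = 5, s_n = 2.55716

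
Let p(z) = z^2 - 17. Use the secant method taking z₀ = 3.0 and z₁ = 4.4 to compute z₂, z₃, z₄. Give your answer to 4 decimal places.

p(3.0) = -8.000000, p(4.4) = 2.360000
z₂ = 4.400000 − 2.360000·(4.400000 − 3.000000) / (2.360000 − (-8.000000)) = 4.400000 − (3.304000)/(10.360000) = 4.081081
p(4.081081) = -0.344777
z₃ = 4.081081 − (-0.344777)·(4.081081 − 4.400000) / (-0.344777 − 2.360000) = 4.081081 − (0.109956)/(-2.704777) = 4.121734
p(4.121734) = -0.011312
z₄ = 4.121734 − (-0.011312)·(4.121734 − 4.081081) / (-0.011312 − (-0.344777)) = 4.121734 − (-0.000460)/(0.333465) = 4.123113

4.0811, 4.1217, 4.1231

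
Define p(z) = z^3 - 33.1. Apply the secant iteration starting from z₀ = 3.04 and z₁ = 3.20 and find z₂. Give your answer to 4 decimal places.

3.2114

p(3.04) = -5.005536, p(3.20) = -0.332000
z₂ = 3.200000 − (-0.332000)·(3.200000 − 3.040000) / (-0.332000 − (-5.005536)) = 3.200000 − (-0.053120)/(4.673536) = 3.211366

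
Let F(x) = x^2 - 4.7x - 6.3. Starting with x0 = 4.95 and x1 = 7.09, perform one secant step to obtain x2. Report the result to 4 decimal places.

F(4.95) = -5.062500, F(7.09) = 10.645100
x2 = 7.090000 − 10.645100·(7.090000 − 4.950000) / (10.645100 − (-5.062500)) = 7.090000 − (22.780514)/(15.707600) = 5.639714

5.6397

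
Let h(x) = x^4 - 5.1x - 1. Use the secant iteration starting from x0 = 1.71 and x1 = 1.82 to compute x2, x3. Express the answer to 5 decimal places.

1.77921, 1.78212

h(1.71) = -1.1706392, h(1.82) = 0.6899938
x2 = 1.8200000 − 0.6899938·(1.8200000 − 1.7100000) / (0.6899938 − (-1.1706392)) = 1.8200000 − (0.0758993)/(1.8606330) = 1.7792078
h(1.7792078) = -0.0530606
x3 = 1.7792078 − (-0.0530606)·(1.7792078 − 1.8200000) / (-0.0530606 − 0.6899938) = 1.7792078 − (0.0021645)/(-0.7430543) = 1.7821207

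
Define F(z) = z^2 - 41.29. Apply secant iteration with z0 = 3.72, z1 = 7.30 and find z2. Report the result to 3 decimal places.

F(3.72) = -27.45160, F(7.30) = 12.00000
z2 = 7.30000 − 12.00000·(7.30000 − 3.72000) / (12.00000 − (-27.45160)) = 7.30000 − (42.96000)/(39.45160) = 6.21107

6.211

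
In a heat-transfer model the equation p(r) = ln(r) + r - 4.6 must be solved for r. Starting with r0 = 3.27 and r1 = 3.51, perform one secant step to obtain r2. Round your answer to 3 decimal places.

p(3.27) = -0.14521, p(3.51) = 0.16562
r2 = 3.51000 − 0.16562·(3.51000 − 3.27000) / (0.16562 − (-0.14521)) = 3.51000 − (0.03975)/(0.31083) = 3.38212

3.382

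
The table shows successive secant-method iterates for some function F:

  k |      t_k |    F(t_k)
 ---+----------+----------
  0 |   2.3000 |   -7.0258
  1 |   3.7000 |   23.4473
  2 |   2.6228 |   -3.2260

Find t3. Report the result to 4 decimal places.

t3 = 2.6228 − (-3.2260)·(2.6228 − 3.7000) / (-3.2260 − 23.4473)
   = 2.6228 − (3.475047)/(-26.673300) = 2.753082

2.7531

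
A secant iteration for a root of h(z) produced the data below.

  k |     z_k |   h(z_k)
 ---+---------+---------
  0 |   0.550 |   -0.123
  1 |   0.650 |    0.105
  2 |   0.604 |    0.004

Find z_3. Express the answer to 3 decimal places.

z_3 = 0.604 − 0.004·(0.604 − 0.650) / (0.004 − 0.105)
   = 0.604 − (-0.00018)/(-0.10100) = 0.60218

0.602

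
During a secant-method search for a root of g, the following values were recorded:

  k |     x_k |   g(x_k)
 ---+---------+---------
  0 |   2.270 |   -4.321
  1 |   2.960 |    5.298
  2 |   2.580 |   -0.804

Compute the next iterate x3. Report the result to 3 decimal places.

2.630

x3 = 2.580 − (-0.804)·(2.580 − 2.960) / (-0.804 − 5.298)
   = 2.580 − (0.30552)/(-6.10200) = 2.63007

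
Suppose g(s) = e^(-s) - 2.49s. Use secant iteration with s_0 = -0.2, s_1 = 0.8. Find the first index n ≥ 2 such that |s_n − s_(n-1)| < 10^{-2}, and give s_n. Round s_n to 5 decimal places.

n = 4, s_n = 0.29809

g(-0.2) = 1.7194028, g(0.8) = -1.5426710
s_2 = 0.8000000 − (-1.5426710)·(1.0000000)/(-3.2620738) = 0.3270889;  |Δ| = 0.4729111
g(0.3270889) = -0.0934316
s_3 = 0.3270889 − (-0.0934316)·(-0.4729111)/(1.4492394) = 0.2966006;  |Δ| = 0.0304883
g(0.2966006) = 0.0048055
s_4 = 0.2966006 − 0.0048055·(-0.0304883)/(0.0982371) = 0.2980920;  |Δ| = 0.0014914
|s_4 − s_3| = 0.0014914 < 10^{-2}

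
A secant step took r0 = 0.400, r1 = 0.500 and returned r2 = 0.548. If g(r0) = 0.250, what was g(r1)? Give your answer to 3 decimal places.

The secant line through (0.400, 0.250) and (0.500, g(r1)) crosses zero at r2 = 0.548.
So (0.400, 0.250), (0.500, g(r1)), (0.548, 0) are collinear:
g(r1) = 0.250 · (0.500 − 0.548) / (0.400 − 0.548) = 0.250 · (-0.04800)/(-0.14800) = 0.08108

0.081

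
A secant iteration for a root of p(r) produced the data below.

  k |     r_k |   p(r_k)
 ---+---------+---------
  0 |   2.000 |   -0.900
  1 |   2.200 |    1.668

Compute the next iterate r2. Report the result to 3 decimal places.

r2 = 2.200 − 1.668·(2.200 − 2.000) / (1.668 − (-0.900))
   = 2.200 − (0.33360)/(2.56800) = 2.07009

2.070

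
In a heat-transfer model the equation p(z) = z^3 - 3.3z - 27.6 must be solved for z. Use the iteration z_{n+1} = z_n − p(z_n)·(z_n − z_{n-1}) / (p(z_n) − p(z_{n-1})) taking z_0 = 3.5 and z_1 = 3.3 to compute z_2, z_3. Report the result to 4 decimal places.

p(3.5) = 3.725000, p(3.3) = -2.553000
z_2 = 3.300000 − (-2.553000)·(3.300000 − 3.500000) / (-2.553000 − 3.725000) = 3.300000 − (0.510600)/(-6.278000) = 3.381332
p(3.381332) = -0.098265
z_3 = 3.381332 − (-0.098265)·(3.381332 − 3.300000) / (-0.098265 − (-2.553000)) = 3.381332 − (-0.007992)/(2.454735) = 3.384587

3.3813, 3.3846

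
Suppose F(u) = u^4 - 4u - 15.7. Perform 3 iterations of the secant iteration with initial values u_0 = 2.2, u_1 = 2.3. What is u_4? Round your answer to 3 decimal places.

F(2.2) = -1.07440, F(2.3) = 3.08410
u_2 = 2.30000 − 3.08410·(2.30000 − 2.20000) / (3.08410 − (-1.07440)) = 2.30000 − (0.30841)/(4.15850) = 2.22584
F(2.22584) = -0.05779
u_3 = 2.22584 − (-0.05779)·(2.22584 − 2.30000) / (-0.05779 − 3.08410) = 2.22584 − (0.00429)/(-3.14189) = 2.22720
F(2.22720) = -0.00302
u_4 = 2.22720 − (-0.00302)·(2.22720 − 2.22584) / (-0.00302 − (-0.05779)) = 2.22720 − (0.00000)/(0.05477) = 2.22728

2.227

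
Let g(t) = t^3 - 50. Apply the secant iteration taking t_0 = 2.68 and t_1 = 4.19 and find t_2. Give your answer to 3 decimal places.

3.535

g(2.68) = -30.75117, g(4.19) = 23.56006
t_2 = 4.19000 − 23.56006·(4.19000 − 2.68000) / (23.56006 − (-30.75117)) = 4.19000 − (35.57569)/(54.31123) = 3.53497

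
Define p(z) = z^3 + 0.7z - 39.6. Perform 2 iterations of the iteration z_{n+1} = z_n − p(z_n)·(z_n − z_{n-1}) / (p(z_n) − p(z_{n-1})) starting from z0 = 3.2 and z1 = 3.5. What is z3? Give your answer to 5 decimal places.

3.33977

p(3.2) = -4.5920000, p(3.5) = 5.7250000
z2 = 3.5000000 − 5.7250000·(3.5000000 − 3.2000000) / (5.7250000 − (-4.5920000)) = 3.5000000 − (1.7175000)/(10.3170000) = 3.3335272
p(3.3335272) = -0.2230317
z3 = 3.3335272 − (-0.2230317)·(3.3335272 − 3.5000000) / (-0.2230317 − 5.7250000) = 3.3335272 − (0.0371287)/(-5.9480317) = 3.3397694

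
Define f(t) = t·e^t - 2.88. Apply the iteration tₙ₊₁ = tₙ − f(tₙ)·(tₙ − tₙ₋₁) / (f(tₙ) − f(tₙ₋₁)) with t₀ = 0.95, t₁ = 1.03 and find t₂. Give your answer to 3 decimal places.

f(0.95) = -0.42358, f(1.03) = 0.00510
t₂ = 1.03000 − 0.00510·(1.03000 − 0.95000) / (0.00510 − (-0.42358)) = 1.03000 − (0.00041)/(0.42867) = 1.02905

1.029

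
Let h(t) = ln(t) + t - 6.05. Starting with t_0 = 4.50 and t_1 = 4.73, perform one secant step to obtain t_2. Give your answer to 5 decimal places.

h(4.50) = -0.0459226, h(4.73) = 0.2339252
t_2 = 4.7300000 − 0.2339252·(4.7300000 − 4.5000000) / (0.2339252 − (-0.0459226)) = 4.7300000 − (0.0538028)/(0.2798478) = 4.5377427

4.53774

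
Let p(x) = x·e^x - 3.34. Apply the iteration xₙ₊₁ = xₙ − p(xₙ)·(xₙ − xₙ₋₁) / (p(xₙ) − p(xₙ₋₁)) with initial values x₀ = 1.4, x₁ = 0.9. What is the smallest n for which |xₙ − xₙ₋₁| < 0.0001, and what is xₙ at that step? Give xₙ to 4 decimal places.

p(1.4) = 2.337280, p(0.9) = -1.126357
x₂ = 0.900000 − (-1.126357)·(-0.500000)/(-3.463637) = 1.062597;  |Δ| = 0.162597
p(1.062597) = -0.264973
x₃ = 1.062597 − (-0.264973)·(0.162597)/(0.861385) = 1.112614;  |Δ| = 0.050017
p(1.112614) = 0.044909
x₄ = 1.112614 − 0.044909·(0.050017)/(0.309882) = 1.105366;  |Δ| = 0.007249
p(1.105366) = -0.001431
x₅ = 1.105366 − (-0.001431)·(-0.007249)/(-0.046341) = 1.105590;  |Δ| = 0.000224
p(1.105590) = -0.000007
x₆ = 1.105590 − (-0.000007)·(0.000224)/(0.001424) = 1.105591;  |Δ| = 0.000001
|x₆ − x₅| = 0.000001 < 0.0001

n = 6, xₙ = 1.1056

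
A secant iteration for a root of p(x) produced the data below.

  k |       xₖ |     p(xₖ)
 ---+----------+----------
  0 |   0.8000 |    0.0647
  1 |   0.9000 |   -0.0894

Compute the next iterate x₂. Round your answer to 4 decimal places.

x₂ = 0.9000 − (-0.0894)·(0.9000 − 0.8000) / (-0.0894 − 0.0647)
   = 0.9000 − (-0.008940)/(-0.154100) = 0.841986

0.8420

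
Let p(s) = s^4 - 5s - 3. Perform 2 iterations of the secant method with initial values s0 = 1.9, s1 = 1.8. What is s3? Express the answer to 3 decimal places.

p(1.9) = 0.53210, p(1.8) = -1.50240
s2 = 1.80000 − (-1.50240)·(1.80000 − 1.90000) / (-1.50240 − 0.53210) = 1.80000 − (0.15024)/(-2.03450) = 1.87385
p(1.87385) = -0.04001
s3 = 1.87385 − (-0.04001)·(1.87385 − 1.80000) / (-0.04001 − (-1.50240)) = 1.87385 − (-0.00295)/(1.46239) = 1.87587

1.876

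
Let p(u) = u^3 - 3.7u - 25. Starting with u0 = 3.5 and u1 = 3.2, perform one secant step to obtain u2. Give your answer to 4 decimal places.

3.3358

p(3.5) = 4.925000, p(3.2) = -4.072000
u2 = 3.200000 − (-4.072000)·(3.200000 − 3.500000) / (-4.072000 − 4.925000) = 3.200000 − (1.221600)/(-8.997000) = 3.335779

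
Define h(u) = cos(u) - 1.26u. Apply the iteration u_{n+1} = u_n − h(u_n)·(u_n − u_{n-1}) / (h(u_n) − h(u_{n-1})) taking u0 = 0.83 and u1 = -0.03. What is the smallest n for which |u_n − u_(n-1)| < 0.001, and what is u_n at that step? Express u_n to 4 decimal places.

n = 5, u_n = 0.6377

h(0.83) = -0.370924, h(-0.03) = 1.037350
u2 = -0.030000 − 1.037350·(-0.860000)/(1.408274) = 0.603485;  |Δ| = 0.633485
h(0.603485) = 0.062971
u3 = 0.603485 − 0.062971·(0.633485)/(-0.974379) = 0.644426;  |Δ| = 0.040940
h(0.644426) = -0.012531
u4 = 0.644426 − (-0.012531)·(0.040940)/(-0.075502) = 0.637631;  |Δ| = 0.006795
h(0.637631) = 0.000094
u5 = 0.637631 − 0.000094·(-0.006795)/(0.012625) = 0.637681;  |Δ| = 0.000051
|u5 − u4| = 0.000051 < 0.001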